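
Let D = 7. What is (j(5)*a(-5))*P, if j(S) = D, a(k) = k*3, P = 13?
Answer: -1365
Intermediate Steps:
a(k) = 3*k
j(S) = 7
(j(5)*a(-5))*P = (7*(3*(-5)))*13 = (7*(-15))*13 = -105*13 = -1365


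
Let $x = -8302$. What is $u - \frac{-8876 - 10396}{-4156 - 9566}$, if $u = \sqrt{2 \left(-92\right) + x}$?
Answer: $- \frac{3212}{2287} + i \sqrt{8486} \approx -1.4045 + 92.12 i$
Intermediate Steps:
$u = i \sqrt{8486}$ ($u = \sqrt{2 \left(-92\right) - 8302} = \sqrt{-184 - 8302} = \sqrt{-8486} = i \sqrt{8486} \approx 92.12 i$)
$u - \frac{-8876 - 10396}{-4156 - 9566} = i \sqrt{8486} - \frac{-8876 - 10396}{-4156 - 9566} = i \sqrt{8486} - - \frac{19272}{-13722} = i \sqrt{8486} - \left(-19272\right) \left(- \frac{1}{13722}\right) = i \sqrt{8486} - \frac{3212}{2287} = - \frac{3212}{2287} + i \sqrt{8486}$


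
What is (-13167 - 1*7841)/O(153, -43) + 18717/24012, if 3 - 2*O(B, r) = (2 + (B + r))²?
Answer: 414539363/100378164 ≈ 4.1298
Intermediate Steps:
O(B, r) = 3/2 - (2 + B + r)²/2 (O(B, r) = 3/2 - (2 + (B + r))²/2 = 3/2 - (2 + B + r)²/2)
(-13167 - 1*7841)/O(153, -43) + 18717/24012 = (-13167 - 1*7841)/(3/2 - (2 + 153 - 43)²/2) + 18717/24012 = (-13167 - 7841)/(3/2 - ½*112²) + 18717*(1/24012) = -21008/(3/2 - ½*12544) + 6239/8004 = -21008/(3/2 - 6272) + 6239/8004 = -21008/(-12541/2) + 6239/8004 = -21008*(-2/12541) + 6239/8004 = 42016/12541 + 6239/8004 = 414539363/100378164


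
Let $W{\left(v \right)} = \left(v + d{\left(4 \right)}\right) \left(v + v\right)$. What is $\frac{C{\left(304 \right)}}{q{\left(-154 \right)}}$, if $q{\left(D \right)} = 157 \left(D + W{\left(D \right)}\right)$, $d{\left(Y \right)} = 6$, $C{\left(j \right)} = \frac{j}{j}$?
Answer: $\frac{1}{7132510} \approx 1.402 \cdot 10^{-7}$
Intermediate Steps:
$C{\left(j \right)} = 1$
$W{\left(v \right)} = 2 v \left(6 + v\right)$ ($W{\left(v \right)} = \left(v + 6\right) \left(v + v\right) = \left(6 + v\right) 2 v = 2 v \left(6 + v\right)$)
$q{\left(D \right)} = 157 D + 314 D \left(6 + D\right)$ ($q{\left(D \right)} = 157 \left(D + 2 D \left(6 + D\right)\right) = 157 D + 314 D \left(6 + D\right)$)
$\frac{C{\left(304 \right)}}{q{\left(-154 \right)}} = 1 \frac{1}{157 \left(-154\right) \left(13 + 2 \left(-154\right)\right)} = 1 \frac{1}{157 \left(-154\right) \left(13 - 308\right)} = 1 \frac{1}{157 \left(-154\right) \left(-295\right)} = 1 \cdot \frac{1}{7132510} = \frac{1}{7132510}$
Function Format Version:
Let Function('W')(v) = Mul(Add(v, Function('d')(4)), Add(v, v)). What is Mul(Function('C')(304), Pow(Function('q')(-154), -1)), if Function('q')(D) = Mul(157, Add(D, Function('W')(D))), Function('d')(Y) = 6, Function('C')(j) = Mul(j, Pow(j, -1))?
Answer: Rational(1, 7132510) ≈ 1.4020e-7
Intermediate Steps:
Function('C')(j) = 1
Function('W')(v) = Mul(2, v, Add(6, v)) (Function('W')(v) = Mul(Add(v, 6), Add(v, v)) = Mul(Add(6, v), Mul(2, v)) = Mul(2, v, Add(6, v)))
Function('q')(D) = Add(Mul(157, D), Mul(314, D, Add(6, D))) (Function('q')(D) = Mul(157, Add(D, Mul(2, D, Add(6, D)))) = Add(Mul(157, D), Mul(314, D, Add(6, D))))
Mul(Function('C')(304), Pow(Function('q')(-154), -1)) = Mul(1, Pow(Mul(157, -154, Add(13, Mul(2, -154))), -1)) = Mul(1, Pow(Mul(157, -154, Add(13, -308)), -1)) = Mul(1, Pow(Mul(157, -154, -295), -1)) = Mul(1, Pow(7132510, -1)) = Mul(1, Rational(1, 7132510)) = Rational(1, 7132510)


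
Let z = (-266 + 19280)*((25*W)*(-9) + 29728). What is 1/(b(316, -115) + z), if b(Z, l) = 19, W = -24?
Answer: 1/667923811 ≈ 1.4972e-9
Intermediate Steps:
z = 667923792 (z = (-266 + 19280)*((25*(-24))*(-9) + 29728) = 19014*(-600*(-9) + 29728) = 19014*(5400 + 29728) = 19014*35128 = 667923792)
1/(b(316, -115) + z) = 1/(19 + 667923792) = 1/667923811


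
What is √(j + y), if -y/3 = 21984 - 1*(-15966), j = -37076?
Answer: I*√150926 ≈ 388.49*I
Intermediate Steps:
y = -113850 (y = -3*(21984 - 1*(-15966)) = -3*(21984 + 15966) = -3*37950 = -113850)
√(j + y) = √(-37076 - 113850) = √(-150926) = I*√150926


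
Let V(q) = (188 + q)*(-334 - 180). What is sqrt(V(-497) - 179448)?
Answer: I*sqrt(20622) ≈ 143.6*I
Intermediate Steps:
V(q) = -96632 - 514*q (V(q) = (188 + q)*(-514) = -96632 - 514*q)
sqrt(V(-497) - 179448) = sqrt((-96632 - 514*(-497)) - 179448) = sqrt((-96632 + 255458) - 179448) = sqrt(158826 - 179448) = sqrt(-20622) = I*sqrt(20622)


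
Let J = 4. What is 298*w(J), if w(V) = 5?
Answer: 1490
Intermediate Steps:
298*w(J) = 298*5 = 1490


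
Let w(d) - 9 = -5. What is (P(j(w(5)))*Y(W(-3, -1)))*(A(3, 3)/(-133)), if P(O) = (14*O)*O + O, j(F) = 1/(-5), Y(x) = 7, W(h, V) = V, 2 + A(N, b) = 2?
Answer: 0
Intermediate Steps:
A(N, b) = 0 (A(N, b) = -2 + 2 = 0)
w(d) = 4 (w(d) = 9 - 5 = 4)
j(F) = -⅕
P(O) = O + 14*O² (P(O) = 14*O² + O = O + 14*O²)
(P(j(w(5)))*Y(W(-3, -1)))*(A(3, 3)/(-133)) = (-(1 + 14*(-⅕))/5*7)*(0/(-133)) = (-(1 - 14/5)/5*7)*(0*(-1/133)) = (-⅕*(-9/5)*7)*0 = ((9/25)*7)*0 = (63/25)*0 = 0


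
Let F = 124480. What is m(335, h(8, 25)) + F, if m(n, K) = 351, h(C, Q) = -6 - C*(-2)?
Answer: 124831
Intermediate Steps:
h(C, Q) = -6 + 2*C (h(C, Q) = -6 - (-2)*C = -6 + 2*C)
m(335, h(8, 25)) + F = 351 + 124480 = 124831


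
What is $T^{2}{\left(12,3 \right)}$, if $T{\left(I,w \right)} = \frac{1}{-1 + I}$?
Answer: $\frac{1}{121} \approx 0.0082645$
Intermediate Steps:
$T^{2}{\left(12,3 \right)} = \left(\frac{1}{-1 + 12}\right)^{2} = \left(\frac{1}{11}\right)^{2} = \frac{1}{121}$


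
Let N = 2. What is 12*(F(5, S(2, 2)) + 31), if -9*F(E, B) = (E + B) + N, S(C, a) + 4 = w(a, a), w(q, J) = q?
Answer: 1096/3 ≈ 365.33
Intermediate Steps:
S(C, a) = -4 + a
F(E, B) = -2/9 - B/9 - E/9 (F(E, B) = -((E + B) + 2)/9 = -((B + E) + 2)/9 = -(2 + B + E)/9 = -2/9 - B/9 - E/9)
12*(F(5, S(2, 2)) + 31) = 12*((-2/9 - (-4 + 2)/9 - ⅑*5) + 31) = 12*((-2/9 - ⅑*(-2) - 5/9) + 31) = 12*((-2/9 + 2/9 - 5/9) + 31) = 12*(-5/9 + 31) = 12*(274/9) = 1096/3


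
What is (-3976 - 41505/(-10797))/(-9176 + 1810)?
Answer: 14295789/26510234 ≈ 0.53926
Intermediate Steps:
(-3976 - 41505/(-10797))/(-9176 + 1810) = (-3976 - 41505*(-1/10797))/(-7366) = (-3976 + 13835/3599)*(-1/7366) = -14295789/3599*(-1/7366) = 14295789/26510234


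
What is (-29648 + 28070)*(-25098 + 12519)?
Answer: 19849662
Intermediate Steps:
(-29648 + 28070)*(-25098 + 12519) = -1578*(-12579) = 19849662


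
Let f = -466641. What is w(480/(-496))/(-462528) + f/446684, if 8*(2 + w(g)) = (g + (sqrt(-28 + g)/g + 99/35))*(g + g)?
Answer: -14815423575517/14181879051648 - I*sqrt(27838)/57353472 ≈ -1.0447 - 2.9091e-6*I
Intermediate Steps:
w(g) = -2 + g*(99/35 + g + sqrt(-28 + g)/g)/4 (w(g) = -2 + ((g + (sqrt(-28 + g)/g + 99/35))*(g + g))/8 = -2 + ((g + (sqrt(-28 + g)/g + 99*(1/35)))*(2*g))/8 = -2 + ((g + (sqrt(-28 + g)/g + 99/35))*(2*g))/8 = -2 + ((g + (99/35 + sqrt(-28 + g)/g))*(2*g))/8 = -2 + ((99/35 + g + sqrt(-28 + g)/g)*(2*g))/8 = -2 + (2*g*(99/35 + g + sqrt(-28 + g)/g))/8 = -2 + g*(99/35 + g + sqrt(-28 + g)/g)/4)
w(480/(-496))/(-462528) + f/446684 = (-2 + (480/(-496))**2/4 + sqrt(-28 + 480/(-496))/4 + 99*(480/(-496))/140)/(-462528) - 466641/446684 = (-2 + (480*(-1/496))**2/4 + sqrt(-28 + 480*(-1/496))/4 + 99*(480*(-1/496))/140)*(-1/462528) - 466641*1/446684 = (-2 + (-30/31)**2/4 + sqrt(-28 - 30/31)/4 + (99/140)*(-30/31))*(-1/462528) - 66663/63812 = (-2 + (1/4)*(900/961) + sqrt(-898/31)/4 - 297/434)*(-1/462528) - 66663/63812 = (-2 + 225/961 + (I*sqrt(27838)/31)/4 - 297/434)*(-1/462528) - 66663/63812 = (-2 + 225/961 + I*sqrt(27838)/124 - 297/434)*(-1/462528) - 66663/63812 = (-32965/13454 + I*sqrt(27838)/124)*(-1/462528) - 66663/63812 = (32965/6222851712 - I*sqrt(27838)/57353472) - 66663/63812 = -14815423575517/14181879051648 - I*sqrt(27838)/57353472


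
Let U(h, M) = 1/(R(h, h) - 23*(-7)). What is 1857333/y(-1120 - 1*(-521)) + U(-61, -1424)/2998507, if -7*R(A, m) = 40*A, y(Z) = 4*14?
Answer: 19865429148531569/598957770264 ≈ 33167.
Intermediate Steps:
y(Z) = 56
R(A, m) = -40*A/7
U(h, M) = 1/(161 - 40*h/7) (U(h, M) = 1/(-40*h/7 - 23*(-7)) = 1/(-40*h/7 + 161) = 1/(161 - 40*h/7))
1857333/y(-1120 - 1*(-521)) + U(-61, -1424)/2998507 = 1857333/56 - 7/(-1127 + 40*(-61))/2998507 = 1857333*(1/56) - 7/(-1127 - 2440)*(1/2998507) = 1857333/56 - 7/(-3567)*(1/2998507) = 1857333/56 - 7*(-1/3567)*(1/2998507) = 1857333/56 + (7/3567)*(1/2998507) = 1857333/56 + 7/10695674469 = 19865429148531569/598957770264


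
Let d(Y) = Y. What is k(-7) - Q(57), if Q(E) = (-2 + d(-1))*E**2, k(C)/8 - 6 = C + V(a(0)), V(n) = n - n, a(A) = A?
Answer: 9739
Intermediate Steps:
V(n) = 0
k(C) = 48 + 8*C (k(C) = 48 + 8*(C + 0) = 48 + 8*C)
Q(E) = -3*E**2 (Q(E) = (-2 - 1)*E**2 = -3*E**2)
k(-7) - Q(57) = (48 + 8*(-7)) - (-3)*57**2 = (48 - 56) - (-3)*3249 = -8 - 1*(-9747) = -8 + 9747 = 9739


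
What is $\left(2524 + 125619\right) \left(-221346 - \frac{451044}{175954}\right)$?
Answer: $- \frac{2495403290498652}{87977} \approx -2.8364 \cdot 10^{10}$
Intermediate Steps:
$\left(2524 + 125619\right) \left(-221346 - \frac{451044}{175954}\right) = 128143 \left(-221346 - \frac{225522}{87977}\right) = 128143 \left(- \frac{19473582564}{87977}\right) = - \frac{2495403290498652}{87977}$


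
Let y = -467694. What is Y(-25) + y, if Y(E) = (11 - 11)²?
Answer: -467694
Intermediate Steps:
Y(E) = 0 (Y(E) = 0² = 0)
Y(-25) + y = 0 - 467694 = -467694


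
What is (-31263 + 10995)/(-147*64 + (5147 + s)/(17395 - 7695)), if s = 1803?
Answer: 3931992/1825013 ≈ 2.1545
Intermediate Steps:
(-31263 + 10995)/(-147*64 + (5147 + s)/(17395 - 7695)) = (-31263 + 10995)/(-147*64 + (5147 + 1803)/(17395 - 7695)) = -20268/(-9408 + 6950/9700) = -20268/(-9408 + 6950*(1/9700)) = -20268/(-9408 + 139/194) = -20268/(-1825013/194) = -20268*(-194/1825013) = 3931992/1825013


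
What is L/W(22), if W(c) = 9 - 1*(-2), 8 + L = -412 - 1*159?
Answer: -579/11 ≈ -52.636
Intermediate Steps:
L = -579 (L = -8 + (-412 - 1*159) = -8 + (-412 - 159) = -8 - 571 = -579)
W(c) = 11 (W(c) = 9 + 2 = 11)
L/W(22) = -579/11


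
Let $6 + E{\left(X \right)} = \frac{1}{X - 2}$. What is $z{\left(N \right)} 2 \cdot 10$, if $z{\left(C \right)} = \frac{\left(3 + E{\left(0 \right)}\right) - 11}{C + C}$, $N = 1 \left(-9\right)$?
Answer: $\frac{145}{9} \approx 16.111$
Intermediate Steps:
$E{\left(X \right)} = -6 + \frac{1}{-2 + X}$ ($E{\left(X \right)} = -6 + \frac{1}{X - 2} = -6 + \frac{1}{-2 + X}$)
$N = -9$
$z{\left(C \right)} = - \frac{29}{4 C}$ ($z{\left(C \right)} = \frac{\left(3 + \frac{13 - 0}{-2 + 0}\right) - 11}{C + C} = \frac{\left(3 + \frac{13 + 0}{-2}\right) - 11}{2 C} = \left(\left(3 - \frac{13}{2}\right) - 11\right) \frac{1}{2 C} = \left(- \frac{7}{2} - 11\right) \frac{1}{2 C} = - \frac{29 \frac{1}{2 C}}{2} = - \frac{29}{4 C}$)
$z{\left(N \right)} 2 \cdot 10 = - \frac{29}{4 \left(-9\right)} 2 \cdot 10 = \left(- \frac{29}{4}\right) \left(- \frac{1}{9}\right) 2 \cdot 10 = \frac{29}{36} \cdot 2 \cdot 10 = \frac{29}{18} \cdot 10 = \frac{145}{9}$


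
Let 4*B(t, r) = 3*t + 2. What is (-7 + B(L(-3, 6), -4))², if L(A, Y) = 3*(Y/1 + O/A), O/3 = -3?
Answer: 3025/16 ≈ 189.06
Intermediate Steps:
O = -9 (O = 3*(-3) = -9)
L(A, Y) = -27/A + 3*Y (L(A, Y) = 3*(Y/1 - 9/A) = 3*(Y*1 - 9/A) = 3*(Y - 9/A) = -27/A + 3*Y)
B(t, r) = ½ + 3*t/4 (B(t, r) = (3*t + 2)/4 = (2 + 3*t)/4 = ½ + 3*t/4)
(-7 + B(L(-3, 6), -4))² = (-7 + (½ + 3*(-27/(-3) + 3*6)/4))² = (-7 + (½ + 3*(-27*(-⅓) + 18)/4))² = (-7 + (½ + 3*(9 + 18)/4))² = (-7 + (½ + (¾)*27))² = (-7 + (½ + 81/4))² = (-7 + 83/4)² = (55/4)² = 3025/16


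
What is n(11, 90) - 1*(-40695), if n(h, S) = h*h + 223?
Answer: 41039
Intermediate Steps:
n(h, S) = 223 + h² (n(h, S) = h² + 223 = 223 + h²)
n(11, 90) - 1*(-40695) = (223 + 11²) - 1*(-40695) = (223 + 121) + 40695 = 344 + 40695 = 41039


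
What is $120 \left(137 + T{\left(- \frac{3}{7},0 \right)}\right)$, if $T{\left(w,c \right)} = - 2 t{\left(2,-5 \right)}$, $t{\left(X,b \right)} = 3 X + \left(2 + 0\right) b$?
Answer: $17400$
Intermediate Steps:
$t{\left(X,b \right)} = 2 b + 3 X$ ($t{\left(X,b \right)} = 3 X + 2 b = 2 b + 3 X$)
$T{\left(w,c \right)} = 8$ ($T{\left(w,c \right)} = - 2 \left(2 \left(-5\right) + 3 \cdot 2\right) = - 2 \left(-10 + 6\right) = \left(-2\right) \left(-4\right) = 8$)
$120 \left(137 + T{\left(- \frac{3}{7},0 \right)}\right) = 120 \left(137 + 8\right) = 120 \cdot 145 = 17400$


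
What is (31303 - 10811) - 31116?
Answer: -10624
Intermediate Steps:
(31303 - 10811) - 31116 = 20492 - 31116 = -10624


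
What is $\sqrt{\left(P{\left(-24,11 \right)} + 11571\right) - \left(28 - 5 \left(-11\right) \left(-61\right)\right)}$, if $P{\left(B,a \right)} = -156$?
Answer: $9 \sqrt{182} \approx 121.42$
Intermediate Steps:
$\sqrt{\left(P{\left(-24,11 \right)} + 11571\right) - \left(28 - 5 \left(-11\right) \left(-61\right)\right)} = \sqrt{\left(-156 + 11571\right) - \left(28 - 5 \left(-11\right) \left(-61\right)\right)} = \sqrt{11415 - -3327} = \sqrt{11415 + \left(3355 - 28\right)} = \sqrt{11415 + 3327} = \sqrt{14742} = 9 \sqrt{182}$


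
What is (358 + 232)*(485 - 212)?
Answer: 161070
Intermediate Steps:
(358 + 232)*(485 - 212) = 590*273 = 161070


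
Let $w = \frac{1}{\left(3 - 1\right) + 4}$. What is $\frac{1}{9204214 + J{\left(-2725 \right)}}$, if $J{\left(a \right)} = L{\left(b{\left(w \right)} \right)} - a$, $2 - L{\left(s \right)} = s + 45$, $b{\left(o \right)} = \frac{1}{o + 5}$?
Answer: $\frac{31}{285413770} \approx 1.0861 \cdot 10^{-7}$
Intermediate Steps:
$w = \frac{1}{6}$ ($w = \frac{1}{2 + 4} = \frac{1}{6} \approx 0.16667$)
$b{\left(o \right)} = \frac{1}{5 + o}$
$L{\left(s \right)} = -43 - s$ ($L{\left(s \right)} = 2 - \left(s + 45\right) = 2 - \left(45 + s\right) = -43 - s$)
$J{\left(a \right)} = - \frac{1339}{31} - a$ ($J{\left(a \right)} = \left(-43 - \frac{1}{5 + \frac{1}{6}}\right) - a = \left(-43 - \frac{1}{\frac{31}{6}}\right) - a = \left(-43 - \frac{6}{31}\right) - a = - \frac{1339}{31} - a$)
$\frac{1}{9204214 + J{\left(-2725 \right)}} = \frac{1}{9204214 - - \frac{83136}{31}} = \frac{1}{9204214 + \left(- \frac{1339}{31} + 2725\right)} = \frac{1}{9204214 + \frac{83136}{31}} = \frac{1}{\frac{285413770}{31}} = \frac{31}{285413770}$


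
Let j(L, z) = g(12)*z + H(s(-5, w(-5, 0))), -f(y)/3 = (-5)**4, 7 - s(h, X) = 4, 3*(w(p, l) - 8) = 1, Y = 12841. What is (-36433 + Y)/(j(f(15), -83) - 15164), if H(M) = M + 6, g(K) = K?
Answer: 23592/16151 ≈ 1.4607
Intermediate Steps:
w(p, l) = 25/3 (w(p, l) = 8 + (1/3)*1 = 8 + 1/3 = 25/3)
s(h, X) = 3 (s(h, X) = 7 - 1*4 = 7 - 4 = 3)
H(M) = 6 + M
f(y) = -1875 (f(y) = -3*(-5)**4 = -3*625 = -1875)
j(L, z) = 9 + 12*z (j(L, z) = 12*z + (6 + 3) = 12*z + 9 = 9 + 12*z)
(-36433 + Y)/(j(f(15), -83) - 15164) = (-36433 + 12841)/((9 + 12*(-83)) - 15164) = -23592/((9 - 996) - 15164) = -23592/(-987 - 15164) = -23592/(-16151) = -23592*(-1/16151) = 23592/16151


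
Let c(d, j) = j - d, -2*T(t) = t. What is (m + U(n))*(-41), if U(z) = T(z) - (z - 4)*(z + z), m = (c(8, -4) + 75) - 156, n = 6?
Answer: 4920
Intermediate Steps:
T(t) = -t/2
m = -93 (m = ((-4 - 1*8) + 75) - 156 = ((-4 - 8) + 75) - 156 = (-12 + 75) - 156 = 63 - 156 = -93)
U(z) = -z/2 - 2*z*(-4 + z) (U(z) = -z/2 - (z - 4)*(z + z) = -z/2 - (-4 + z)*2*z = -z/2 - 2*z*(-4 + z))
(m + U(n))*(-41) = (-93 + (½)*6*(15 - 4*6))*(-41) = (-93 + (½)*6*(15 - 24))*(-41) = (-93 + (½)*6*(-9))*(-41) = (-93 - 27)*(-41) = -120*(-41) = 4920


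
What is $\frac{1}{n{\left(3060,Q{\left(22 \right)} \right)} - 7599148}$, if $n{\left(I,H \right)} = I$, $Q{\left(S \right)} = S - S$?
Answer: $- \frac{1}{7596088} \approx -1.3165 \cdot 10^{-7}$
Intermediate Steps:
$Q{\left(S \right)} = 0$
$\frac{1}{n{\left(3060,Q{\left(22 \right)} \right)} - 7599148} = \frac{1}{3060 - 7599148} = \frac{1}{-7596088} = - \frac{1}{7596088}$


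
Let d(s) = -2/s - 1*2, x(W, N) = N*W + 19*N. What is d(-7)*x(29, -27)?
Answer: 15552/7 ≈ 2221.7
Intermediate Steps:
x(W, N) = 19*N + N*W
d(s) = -2 - 2/s (d(s) = -2/s - 2 = -2 - 2/s)
d(-7)*x(29, -27) = (-2 - 2/(-7))*(-27*(19 + 29)) = (-2 - 2*(-⅐))*(-27*48) = (-2 + 2/7)*(-1296) = -12/7*(-1296) = 15552/7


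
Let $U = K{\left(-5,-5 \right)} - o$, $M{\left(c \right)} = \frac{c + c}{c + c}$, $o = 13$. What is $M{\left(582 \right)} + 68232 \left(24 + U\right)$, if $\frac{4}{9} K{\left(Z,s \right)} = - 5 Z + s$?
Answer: $3820993$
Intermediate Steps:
$M{\left(c \right)} = 1$ ($M{\left(c \right)} = \frac{2 c}{2 c} = 2 c \frac{1}{2 c} = 1$)
$K{\left(Z,s \right)} = - \frac{45 Z}{4} + \frac{9 s}{4}$ ($K{\left(Z,s \right)} = \frac{9 \left(- 5 Z + s\right)}{4} = \frac{9 \left(s - 5 Z\right)}{4} = - \frac{45 Z}{4} + \frac{9 s}{4}$)
$U = 32$ ($U = \left(\left(- \frac{45}{4}\right) \left(-5\right) + \frac{9}{4} \left(-5\right)\right) - 13 = \left(\frac{225}{4} - \frac{45}{4}\right) - 13 = 45 - 13 = 32$)
$M{\left(582 \right)} + 68232 \left(24 + U\right) = 1 + 68232 \left(24 + 32\right) = 1 + 68232 \cdot 56 = 1 + 3820992 = 3820993$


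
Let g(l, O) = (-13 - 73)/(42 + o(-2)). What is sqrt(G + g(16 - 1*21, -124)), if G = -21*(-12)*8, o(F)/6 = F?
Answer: sqrt(452955)/15 ≈ 44.868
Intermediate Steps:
o(F) = 6*F
G = 2016 (G = 252*8 = 2016)
g(l, O) = -43/15 (g(l, O) = (-13 - 73)/(42 + 6*(-2)) = -86/(42 - 12) = -86/30 = -86*1/30 = -43/15)
sqrt(G + g(16 - 1*21, -124)) = sqrt(2016 - 43/15) = sqrt(30197/15) = sqrt(452955)/15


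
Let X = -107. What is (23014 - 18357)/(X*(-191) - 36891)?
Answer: -4657/16454 ≈ -0.28303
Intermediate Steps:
(23014 - 18357)/(X*(-191) - 36891) = (23014 - 18357)/(-107*(-191) - 36891) = 4657/(20437 - 36891) = 4657/(-16454) = 4657*(-1/16454) = -4657/16454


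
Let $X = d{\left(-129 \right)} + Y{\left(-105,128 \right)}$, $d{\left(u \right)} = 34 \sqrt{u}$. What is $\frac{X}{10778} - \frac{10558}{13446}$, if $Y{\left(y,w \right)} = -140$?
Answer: $- \frac{28919141}{36230247} + \frac{i \sqrt{129}}{317} \approx -0.7982 + 0.035829 i$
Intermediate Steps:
$X = -140 + 34 i \sqrt{129}$ ($X = 34 \sqrt{-129} - 140 = 34 i \sqrt{129} - 140 = -140 + 34 i \sqrt{129} \approx -140.0 + 386.17 i$)
$\frac{X}{10778} - \frac{10558}{13446} = \frac{-140 + 34 i \sqrt{129}}{10778} - \frac{10558}{13446} = \left(-140 + 34 i \sqrt{129}\right) \frac{1}{10778} - \frac{5279}{6723} = \left(- \frac{70}{5389} + \frac{i \sqrt{129}}{317}\right) - \frac{5279}{6723} = - \frac{28919141}{36230247} + \frac{i \sqrt{129}}{317}$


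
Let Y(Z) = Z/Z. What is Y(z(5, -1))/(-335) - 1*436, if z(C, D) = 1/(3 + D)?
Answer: -146061/335 ≈ -436.00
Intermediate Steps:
Y(Z) = 1
Y(z(5, -1))/(-335) - 1*436 = 1/(-335) - 1*436 = 1*(-1/335) - 436 = -1/335 - 436 = -146061/335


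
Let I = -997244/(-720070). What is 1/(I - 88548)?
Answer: -360035/31879880558 ≈ -1.1293e-5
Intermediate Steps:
I = 498622/360035 (I = -997244*(-1/720070) = 498622/360035 ≈ 1.3849)
1/(I - 88548) = 1/(498622/360035 - 88548) = 1/(-31879880558/360035) = -360035/31879880558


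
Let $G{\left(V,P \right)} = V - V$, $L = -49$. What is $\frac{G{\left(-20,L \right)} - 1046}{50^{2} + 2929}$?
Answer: $- \frac{1046}{5429} \approx -0.19267$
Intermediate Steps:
$G{\left(V,P \right)} = 0$
$\frac{G{\left(-20,L \right)} - 1046}{50^{2} + 2929} = \frac{0 - 1046}{50^{2} + 2929} = - \frac{1046}{2500 + 2929} = - \frac{1046}{5429}$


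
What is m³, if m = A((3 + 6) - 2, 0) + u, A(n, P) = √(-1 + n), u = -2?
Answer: -44 + 18*√6 ≈ 0.090815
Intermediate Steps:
m = -2 + √6 (m = √(-1 + ((3 + 6) - 2)) - 2 = √(-1 + (9 - 2)) - 2 = √(-1 + 7) - 2 = √6 - 2 = -2 + √6 ≈ 0.44949)
m³ = (-2 + √6)³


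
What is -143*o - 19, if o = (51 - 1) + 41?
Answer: -13032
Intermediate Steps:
o = 91 (o = 50 + 41 = 91)
-143*o - 19 = -143*91 - 19 = -13013 - 19 = -13032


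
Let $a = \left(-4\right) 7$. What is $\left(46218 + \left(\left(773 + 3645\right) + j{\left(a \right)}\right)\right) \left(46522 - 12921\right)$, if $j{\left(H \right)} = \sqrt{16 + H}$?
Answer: $1701420236 + 67202 i \sqrt{3} \approx 1.7014 \cdot 10^{9} + 1.164 \cdot 10^{5} i$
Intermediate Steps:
$a = -28$
$\left(46218 + \left(\left(773 + 3645\right) + j{\left(a \right)}\right)\right) \left(46522 - 12921\right) = \left(46218 + \left(\left(773 + 3645\right) + \sqrt{16 - 28}\right)\right) \left(46522 - 12921\right) = \left(46218 + \left(4418 + \sqrt{-12}\right)\right) 33601 = \left(46218 + \left(4418 + 2 i \sqrt{3}\right)\right) 33601 = \left(50636 + 2 i \sqrt{3}\right) 33601 = 1701420236 + 67202 i \sqrt{3}$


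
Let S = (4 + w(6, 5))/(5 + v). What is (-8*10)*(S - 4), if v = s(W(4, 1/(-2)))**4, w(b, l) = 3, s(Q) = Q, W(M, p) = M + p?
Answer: 784960/2481 ≈ 316.39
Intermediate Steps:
v = 2401/16 (v = (4 + 1/(-2))**4 = (4 - 1/2)**4 = (7/2)**4 = 2401/16 ≈ 150.06)
S = 112/2481 (S = (4 + 3)/(5 + 2401/16) = 7/(2481/16) = 7*(16/2481) = 112/2481 ≈ 0.045143)
(-8*10)*(S - 4) = (-8*10)*(112/2481 - 4) = -80*(-9812/2481) = 784960/2481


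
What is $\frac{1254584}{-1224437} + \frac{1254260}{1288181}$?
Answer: $- \frac{80368920084}{1577296479097} \approx -0.050954$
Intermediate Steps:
$\frac{1254584}{-1224437} + \frac{1254260}{1288181} = 1254584 \left(- \frac{1}{1224437}\right) + 1254260 \cdot \frac{1}{1288181} = - \frac{1254584}{1224437} + \frac{1254260}{1288181} = - \frac{80368920084}{1577296479097}$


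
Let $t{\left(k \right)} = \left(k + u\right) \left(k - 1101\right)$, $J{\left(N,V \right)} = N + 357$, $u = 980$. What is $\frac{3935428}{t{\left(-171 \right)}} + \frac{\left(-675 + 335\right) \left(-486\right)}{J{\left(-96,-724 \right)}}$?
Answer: $\frac{4694798467}{7460598} \approx 629.28$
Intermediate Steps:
$J{\left(N,V \right)} = 357 + N$
$t{\left(k \right)} = \left(-1101 + k\right) \left(980 + k\right)$ ($t{\left(k \right)} = \left(k + 980\right) \left(k - 1101\right) = \left(980 + k\right) \left(-1101 + k\right) = \left(-1101 + k\right) \left(980 + k\right)$)
$\frac{3935428}{t{\left(-171 \right)}} + \frac{\left(-675 + 335\right) \left(-486\right)}{J{\left(-96,-724 \right)}} = \frac{3935428}{-1078980 + \left(-171\right)^{2} - -20691} + \frac{\left(-675 + 335\right) \left(-486\right)}{357 - 96} = \frac{3935428}{-1078980 + 29241 + 20691} + \frac{\left(-340\right) \left(-486\right)}{261} = \frac{3935428}{-1029048} + 165240 \cdot \frac{1}{261} = 3935428 \left(- \frac{1}{1029048}\right) + \frac{18360}{29} = - \frac{983857}{257262} + \frac{18360}{29} = \frac{4694798467}{7460598}$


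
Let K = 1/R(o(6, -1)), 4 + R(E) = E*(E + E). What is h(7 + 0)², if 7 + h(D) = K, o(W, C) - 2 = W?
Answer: 751689/15376 ≈ 48.887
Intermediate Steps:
o(W, C) = 2 + W
R(E) = -4 + 2*E² (R(E) = -4 + E*(E + E) = -4 + E*(2*E) = -4 + 2*E²)
K = 1/124 (K = 1/(-4 + 2*(2 + 6)²) = 1/(-4 + 2*8²) = 1/(-4 + 2*64) = 1/(-4 + 128) = 1/124 ≈ 0.0080645)
h(D) = -867/124 (h(D) = -7 + 1/124 = -867/124)
h(7 + 0)² = (-867/124)² = 751689/15376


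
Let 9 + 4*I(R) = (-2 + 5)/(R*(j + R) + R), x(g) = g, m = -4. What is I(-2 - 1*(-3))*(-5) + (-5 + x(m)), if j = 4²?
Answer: 49/24 ≈ 2.0417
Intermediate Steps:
j = 16
I(R) = -9/4 + 3/(4*(R + R*(16 + R))) (I(R) = -9/4 + ((-2 + 5)/(R*(16 + R) + R))/4 = -9/4 + (3/(R + R*(16 + R)))/4 = -9/4 + 3/(4*(R + R*(16 + R))))
I(-2 - 1*(-3))*(-5) + (-5 + x(m)) = (3*(1 - 51*(-2 - 1*(-3)) - 3*(-2 - 1*(-3))²)/(4*(-2 - 1*(-3))*(17 + (-2 - 1*(-3)))))*(-5) + (-5 - 4) = (3*(1 - 51*(-2 + 3) - 3*(-2 + 3)²)/(4*(-2 + 3)*(17 + (-2 + 3))))*(-5) - 9 = ((¾)*(1 - 51*1 - 3*1²)/(1*(17 + 1)))*(-5) - 9 = ((¾)*1*(1 - 51 - 3*1)/18)*(-5) - 9 = ((¾)*1*(1/18)*(1 - 51 - 3))*(-5) - 9 = ((¾)*1*(1/18)*(-53))*(-5) - 9 = -53/24*(-5) - 9 = 265/24 - 9 = 49/24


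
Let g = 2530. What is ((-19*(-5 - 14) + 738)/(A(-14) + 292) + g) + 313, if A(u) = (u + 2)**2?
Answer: 1240647/436 ≈ 2845.5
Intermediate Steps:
A(u) = (2 + u)**2
((-19*(-5 - 14) + 738)/(A(-14) + 292) + g) + 313 = ((-19*(-5 - 14) + 738)/((2 - 14)**2 + 292) + 2530) + 313 = ((-19*(-19) + 738)/((-12)**2 + 292) + 2530) + 313 = ((361 + 738)/(144 + 292) + 2530) + 313 = (1099/436 + 2530) + 313 = 1104179/436 + 313 = 1240647/436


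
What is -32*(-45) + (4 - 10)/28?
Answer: 20157/14 ≈ 1439.8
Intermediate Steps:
-32*(-45) + (4 - 10)/28 = 1440 - 6*1/28 = 1440 - 3/14 = 20157/14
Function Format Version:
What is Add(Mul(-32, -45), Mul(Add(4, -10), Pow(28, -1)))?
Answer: Rational(20157, 14) ≈ 1439.8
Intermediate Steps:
Add(Mul(-32, -45), Mul(Add(4, -10), Pow(28, -1))) = Add(1440, Mul(-6, Rational(1, 28))) = Add(1440, Rational(-3, 14)) = Rational(20157, 14)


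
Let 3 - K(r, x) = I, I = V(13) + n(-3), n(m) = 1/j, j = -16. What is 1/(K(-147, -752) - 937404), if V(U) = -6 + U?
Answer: -16/14998527 ≈ -1.0668e-6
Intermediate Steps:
n(m) = -1/16 (n(m) = 1/(-16) = -1/16)
I = 111/16 (I = (-6 + 13) - 1/16 = 7 - 1/16 = 111/16 ≈ 6.9375)
K(r, x) = -63/16 (K(r, x) = 3 - 1*111/16 = 3 - 111/16 = -63/16)
1/(K(-147, -752) - 937404) = 1/(-63/16 - 937404) = 1/(-14998527/16) = -16/14998527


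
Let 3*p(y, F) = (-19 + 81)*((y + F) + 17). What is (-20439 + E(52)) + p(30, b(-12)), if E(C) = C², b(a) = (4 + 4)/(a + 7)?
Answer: -251951/15 ≈ -16797.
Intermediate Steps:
b(a) = 8/(7 + a)
p(y, F) = 1054/3 + 62*F/3 + 62*y/3 (p(y, F) = ((-19 + 81)*((y + F) + 17))/3 = (62*((F + y) + 17))/3 = (62*(17 + F + y))/3 = (1054 + 62*F + 62*y)/3 = 1054/3 + 62*F/3 + 62*y/3)
(-20439 + E(52)) + p(30, b(-12)) = (-20439 + 52²) + (1054/3 + 62*(8/(7 - 12))/3 + (62/3)*30) = (-20439 + 2704) + (1054/3 + 62*(8/(-5))/3 + 620) = -17735 + (1054/3 + 62*(8*(-⅕))/3 + 620) = -17735 + (1054/3 + (62/3)*(-8/5) + 620) = -17735 + (1054/3 - 496/15 + 620) = -17735 + 14074/15 = -251951/15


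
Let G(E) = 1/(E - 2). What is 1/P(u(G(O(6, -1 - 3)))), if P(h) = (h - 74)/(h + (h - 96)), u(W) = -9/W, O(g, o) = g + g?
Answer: 69/41 ≈ 1.6829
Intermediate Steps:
O(g, o) = 2*g
G(E) = 1/(-2 + E)
P(h) = (-74 + h)/(-96 + 2*h) (P(h) = (-74 + h)/(h + (-96 + h)) = (-74 + h)/(-96 + 2*h))
1/P(u(G(O(6, -1 - 3)))) = 1/((-74 - 9/(1/(-2 + 2*6)))/(2*(-48 - 9/(1/(-2 + 2*6))))) = 1/((-74 - 9/(1/(-2 + 12)))/(2*(-48 - 9/(1/(-2 + 12))))) = 1/((-74 - 9/(1/10))/(2*(-48 - 9/(1/10)))) = 1/((-74 - 9/1/10)/(2*(-48 - 9/1/10))) = 1/((-74 - 9*10)/(2*(-48 - 9*10))) = 1/((-74 - 90)/(2*(-48 - 90))) = 1/((1/2)*(-164)/(-138)) = 1/((1/2)*(-1/138)*(-164)) = 1/(41/69) = 69/41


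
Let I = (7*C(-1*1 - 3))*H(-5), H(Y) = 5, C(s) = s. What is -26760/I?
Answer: 1338/7 ≈ 191.14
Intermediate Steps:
I = -140 (I = (7*(-1*1 - 3))*5 = (7*(-1 - 3))*5 = (7*(-4))*5 = -28*5 = -140)
-26760/I = -26760/(-140) = -26760*(-1/140) = 1338/7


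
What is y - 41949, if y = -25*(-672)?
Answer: -25149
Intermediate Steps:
y = 16800
y - 41949 = 16800 - 41949 = -25149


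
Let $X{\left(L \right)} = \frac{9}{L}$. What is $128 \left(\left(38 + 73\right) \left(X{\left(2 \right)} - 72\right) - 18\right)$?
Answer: $-961344$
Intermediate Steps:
$128 \left(\left(38 + 73\right) \left(X{\left(2 \right)} - 72\right) - 18\right) = 128 \left(\left(38 + 73\right) \left(\frac{9}{2} - 72\right) - 18\right) = 128 \left(111 \left(9 \cdot \frac{1}{2} - 72\right) - 18\right) = 128 \left(111 \left(\frac{9}{2} - 72\right) - 18\right) = 128 \left(111 \left(- \frac{135}{2}\right) - 18\right) = 128 \left(- \frac{14985}{2} - 18\right) = 128 \left(- \frac{15021}{2}\right) = -961344$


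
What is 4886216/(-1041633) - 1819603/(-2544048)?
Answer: -390200352247/98146827792 ≈ -3.9757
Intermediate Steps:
4886216/(-1041633) - 1819603/(-2544048) = 4886216*(-1/1041633) - 1819603*(-1/2544048) = -4886216/1041633 + 1819603/2544048 = -390200352247/98146827792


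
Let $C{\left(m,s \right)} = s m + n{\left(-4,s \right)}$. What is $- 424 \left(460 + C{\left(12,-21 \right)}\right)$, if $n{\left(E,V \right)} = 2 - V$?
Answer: $-97944$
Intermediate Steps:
$C{\left(m,s \right)} = 2 - s + m s$ ($C{\left(m,s \right)} = s m - \left(-2 + s\right) = m s - \left(-2 + s\right) = 2 - s + m s$)
$- 424 \left(460 + C{\left(12,-21 \right)}\right) = - 424 \left(460 + \left(2 - -21 + 12 \left(-21\right)\right)\right) = - 424 \left(460 + \left(2 + 21 - 252\right)\right) = - 424 \left(460 - 229\right) = \left(-424\right) 231 = -97944$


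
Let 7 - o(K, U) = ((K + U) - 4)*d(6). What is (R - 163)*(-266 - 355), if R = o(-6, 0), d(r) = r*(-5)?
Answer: 283176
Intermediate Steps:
d(r) = -5*r
o(K, U) = -113 + 30*K + 30*U (o(K, U) = 7 - ((K + U) - 4)*(-5*6) = 7 - (-4 + K + U)*(-30) = 7 - (120 - 30*K - 30*U) = 7 + (-120 + 30*K + 30*U) = -113 + 30*K + 30*U)
R = -293 (R = -113 + 30*(-6) + 30*0 = -113 - 180 + 0 = -293)
(R - 163)*(-266 - 355) = (-293 - 163)*(-266 - 355) = -456*(-621) = 283176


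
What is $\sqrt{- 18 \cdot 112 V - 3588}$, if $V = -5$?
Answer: $2 \sqrt{1623} \approx 80.573$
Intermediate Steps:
$\sqrt{- 18 \cdot 112 V - 3588} = \sqrt{- 18 \cdot 112 \left(-5\right) - 3588} = \sqrt{\left(-18\right) \left(-560\right) - 3588} = \sqrt{10080 - 3588} = \sqrt{6492} = 2 \sqrt{1623}$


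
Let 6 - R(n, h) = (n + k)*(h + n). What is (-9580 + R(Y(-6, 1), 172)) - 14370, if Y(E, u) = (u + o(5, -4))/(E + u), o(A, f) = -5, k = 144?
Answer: -1224136/25 ≈ -48965.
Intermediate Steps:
Y(E, u) = (-5 + u)/(E + u) (Y(E, u) = (u - 5)/(E + u) = (-5 + u)/(E + u))
R(n, h) = 6 - (144 + n)*(h + n) (R(n, h) = 6 - (n + 144)*(h + n) = 6 - (144 + n)*(h + n))
(-9580 + R(Y(-6, 1), 172)) - 14370 = (-9580 + (6 - ((-5 + 1)/(-6 + 1))² - 144*172 - 144*(-5 + 1)/(-6 + 1) - 1*172*(-5 + 1)/(-6 + 1))) - 14370 = (-9580 + (6 - (-4/(-5))² - 24768 - 144*(-4)/(-5) - 1*172*-4/(-5))) - 14370 = (-9580 + (6 - (-⅕*(-4))² - 24768 - (-144)*(-4)/5 - 1*172*(-⅕*(-4)))) - 14370 = (-9580 + (6 - (⅘)² - 24768 - 144*⅘ - 1*172*⅘)) - 14370 = (-9580 + (6 - 1*16/25 - 24768 - 576/5 - 688/5)) - 14370 = (-9580 + (6 - 16/25 - 24768 - 576/5 - 688/5)) - 14370 = (-9580 - 625386/25) - 14370 = -864886/25 - 14370 = -1224136/25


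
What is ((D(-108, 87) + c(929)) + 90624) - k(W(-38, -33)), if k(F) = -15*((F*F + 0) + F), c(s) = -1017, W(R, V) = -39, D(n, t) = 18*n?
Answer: 109893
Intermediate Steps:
k(F) = -15*F - 15*F² (k(F) = -15*((F² + 0) + F) = -15*(F² + F) = -15*(F + F²) = -15*F - 15*F²)
((D(-108, 87) + c(929)) + 90624) - k(W(-38, -33)) = ((18*(-108) - 1017) + 90624) - (-15)*(-39)*(1 - 39) = ((-1944 - 1017) + 90624) - (-15)*(-39)*(-38) = (-2961 + 90624) - 1*(-22230) = 87663 + 22230 = 109893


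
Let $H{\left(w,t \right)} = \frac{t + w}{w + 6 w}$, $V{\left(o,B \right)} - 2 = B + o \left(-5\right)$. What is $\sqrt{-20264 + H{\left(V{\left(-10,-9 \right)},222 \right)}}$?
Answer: $\frac{i \sqrt{1835858899}}{301} \approx 142.35 i$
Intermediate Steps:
$V{\left(o,B \right)} = 2 + B - 5 o$ ($V{\left(o,B \right)} = 2 + \left(B + o \left(-5\right)\right) = 2 + \left(B - 5 o\right) = 2 + B - 5 o$)
$H{\left(w,t \right)} = \frac{t + w}{7 w}$
$\sqrt{-20264 + H{\left(V{\left(-10,-9 \right)},222 \right)}} = \sqrt{-20264 + \frac{222 - -43}{7 \left(2 - 9 - -50\right)}} = \sqrt{-20264 + \frac{222 + \left(2 - 9 + 50\right)}{7 \left(2 - 9 + 50\right)}} = \sqrt{-20264 + \frac{222 + 43}{7 \cdot 43}} = \sqrt{-20264 + \frac{1}{7} \cdot \frac{1}{43} \cdot 265} = \sqrt{-20264 + \frac{265}{301}} = \sqrt{- \frac{6099199}{301}} = \frac{i \sqrt{1835858899}}{301}$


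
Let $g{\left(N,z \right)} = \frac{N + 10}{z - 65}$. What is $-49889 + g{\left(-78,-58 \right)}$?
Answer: $- \frac{6136279}{123} \approx -49888.0$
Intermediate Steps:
$g{\left(N,z \right)} = \frac{10 + N}{-65 + z}$
$-49889 + g{\left(-78,-58 \right)} = -49889 + \frac{10 - 78}{-65 - 58} = -49889 + \frac{1}{-123} \left(-68\right) = -49889 - - \frac{68}{123} = -49889 + \frac{68}{123} = - \frac{6136279}{123}$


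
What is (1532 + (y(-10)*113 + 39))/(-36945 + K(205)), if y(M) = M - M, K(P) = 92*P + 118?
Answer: -1571/17967 ≈ -0.087438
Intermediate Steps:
K(P) = 118 + 92*P
y(M) = 0
(1532 + (y(-10)*113 + 39))/(-36945 + K(205)) = (1532 + (0*113 + 39))/(-36945 + (118 + 92*205)) = (1532 + (0 + 39))/(-36945 + (118 + 18860)) = (1532 + 39)/(-36945 + 18978) = 1571/(-17967) = 1571*(-1/17967) = -1571/17967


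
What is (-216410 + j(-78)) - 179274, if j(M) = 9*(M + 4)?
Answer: -396350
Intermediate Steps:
j(M) = 36 + 9*M (j(M) = 9*(4 + M) = 36 + 9*M)
(-216410 + j(-78)) - 179274 = (-216410 + (36 + 9*(-78))) - 179274 = (-216410 + (36 - 702)) - 179274 = (-216410 - 666) - 179274 = -217076 - 179274 = -396350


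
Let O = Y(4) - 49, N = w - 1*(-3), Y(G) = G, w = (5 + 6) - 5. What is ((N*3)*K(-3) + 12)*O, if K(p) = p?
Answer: 3105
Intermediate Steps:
w = 6 (w = 11 - 5 = 6)
N = 9 (N = 6 - 1*(-3) = 6 + 3 = 9)
O = -45 (O = 4 - 49 = -45)
((N*3)*K(-3) + 12)*O = ((9*3)*(-3) + 12)*(-45) = (27*(-3) + 12)*(-45) = (-81 + 12)*(-45) = -69*(-45) = 3105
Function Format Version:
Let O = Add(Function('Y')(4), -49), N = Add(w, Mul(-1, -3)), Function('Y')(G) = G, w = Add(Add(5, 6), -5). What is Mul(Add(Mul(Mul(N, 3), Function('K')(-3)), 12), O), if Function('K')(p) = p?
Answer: 3105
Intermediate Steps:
w = 6 (w = Add(11, -5) = 6)
N = 9 (N = Add(6, Mul(-1, -3)) = Add(6, 3) = 9)
O = -45 (O = Add(4, -49) = -45)
Mul(Add(Mul(Mul(N, 3), Function('K')(-3)), 12), O) = Mul(Add(Mul(Mul(9, 3), -3), 12), -45) = Mul(Add(Mul(27, -3), 12), -45) = Mul(Add(-81, 12), -45) = Mul(-69, -45) = 3105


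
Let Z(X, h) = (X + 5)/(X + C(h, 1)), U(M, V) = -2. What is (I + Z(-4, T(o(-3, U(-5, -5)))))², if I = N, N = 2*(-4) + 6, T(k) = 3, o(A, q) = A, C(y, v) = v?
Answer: 49/9 ≈ 5.4444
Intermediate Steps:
N = -2 (N = -8 + 6 = -2)
Z(X, h) = (5 + X)/(1 + X) (Z(X, h) = (X + 5)/(X + 1) = (5 + X)/(1 + X))
I = -2
(I + Z(-4, T(o(-3, U(-5, -5)))))² = (-2 + (5 - 4)/(1 - 4))² = (-2 + 1/(-3))² = (-2 - ⅓*1)² = (-2 - ⅓)² = (-7/3)² = 49/9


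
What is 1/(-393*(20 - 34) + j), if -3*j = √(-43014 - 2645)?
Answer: 49518/272493695 + 3*I*√45659/272493695 ≈ 0.00018172 + 2.3525e-6*I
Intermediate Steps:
j = -I*√45659/3 (j = -√(-43014 - 2645)/3 = -I*√45659/3 ≈ -71.227*I)
1/(-393*(20 - 34) + j) = 1/(-393*(20 - 34) - I*√45659/3) = 1/(-393*(-14) - I*√45659/3) = 1/(5502 - I*√45659/3)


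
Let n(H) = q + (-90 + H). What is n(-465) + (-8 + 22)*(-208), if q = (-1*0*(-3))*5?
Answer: -3467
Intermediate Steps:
q = 0 (q = (0*(-3))*5 = 0*5 = 0)
n(H) = -90 + H (n(H) = 0 + (-90 + H) = -90 + H)
n(-465) + (-8 + 22)*(-208) = (-90 - 465) + (-8 + 22)*(-208) = -555 + 14*(-208) = -555 - 2912 = -3467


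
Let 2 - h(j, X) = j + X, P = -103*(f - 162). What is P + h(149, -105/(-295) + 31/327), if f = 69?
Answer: 181962880/19293 ≈ 9431.5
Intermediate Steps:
P = 9579 (P = -103*(69 - 162) = -103*(-93) = 9579)
h(j, X) = 2 - X - j (h(j, X) = 2 - (j + X) = 2 - (X + j) = 2 + (-X - j) = 2 - X - j)
P + h(149, -105/(-295) + 31/327) = 9579 + (2 - (-105/(-295) + 31/327) - 1*149) = 9579 + (2 - (-105*(-1/295) + 31*(1/327)) - 149) = 9579 + (2 - (21/59 + 31/327) - 149) = 9579 + (2 - 1*8696/19293 - 149) = 9579 + (2 - 8696/19293 - 149) = 9579 - 2844767/19293 = 181962880/19293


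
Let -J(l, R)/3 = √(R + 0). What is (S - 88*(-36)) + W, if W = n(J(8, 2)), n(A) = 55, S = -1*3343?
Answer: -120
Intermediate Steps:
S = -3343
J(l, R) = -3*√R (J(l, R) = -3*√(R + 0) = -3*√R)
W = 55
(S - 88*(-36)) + W = (-3343 - 88*(-36)) + 55 = (-3343 + 3168) + 55 = -175 + 55 = -120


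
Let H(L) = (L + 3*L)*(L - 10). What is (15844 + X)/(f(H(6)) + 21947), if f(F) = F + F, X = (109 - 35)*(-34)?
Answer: 13328/21755 ≈ 0.61264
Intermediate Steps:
H(L) = 4*L*(-10 + L) (H(L) = (4*L)*(-10 + L) = 4*L*(-10 + L))
X = -2516 (X = 74*(-34) = -2516)
f(F) = 2*F
(15844 + X)/(f(H(6)) + 21947) = (15844 - 2516)/(2*(4*6*(-10 + 6)) + 21947) = 13328/(2*(4*6*(-4)) + 21947) = 13328/(2*(-96) + 21947) = 13328/(-192 + 21947) = 13328/21755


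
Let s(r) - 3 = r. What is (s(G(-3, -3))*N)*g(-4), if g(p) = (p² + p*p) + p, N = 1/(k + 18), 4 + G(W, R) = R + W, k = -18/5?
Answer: -245/18 ≈ -13.611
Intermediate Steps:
k = -18/5 (k = -18*⅕ = -18/5 ≈ -3.6000)
G(W, R) = -4 + R + W (G(W, R) = -4 + (R + W) = -4 + R + W)
s(r) = 3 + r
N = 5/72 (N = 1/(-18/5 + 18) = 1/(72/5) = 5/72 ≈ 0.069444)
g(p) = p + 2*p² (g(p) = (p² + p²) + p = 2*p² + p = p + 2*p²)
(s(G(-3, -3))*N)*g(-4) = ((3 + (-4 - 3 - 3))*(5/72))*(-4*(1 + 2*(-4))) = ((3 - 10)*(5/72))*(-4*(1 - 8)) = (-7*5/72)*(-4*(-7)) = -35/72*28 = -245/18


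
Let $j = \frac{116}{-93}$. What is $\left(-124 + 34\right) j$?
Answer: $\frac{3480}{31} \approx 112.26$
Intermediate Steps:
$j = - \frac{116}{93}$ ($j = 116 \left(- \frac{1}{93}\right) = - \frac{116}{93} \approx -1.2473$)
$\left(-124 + 34\right) j = \left(-124 + 34\right) \left(- \frac{116}{93}\right) = \left(-90\right) \left(- \frac{116}{93}\right) = \frac{3480}{31}$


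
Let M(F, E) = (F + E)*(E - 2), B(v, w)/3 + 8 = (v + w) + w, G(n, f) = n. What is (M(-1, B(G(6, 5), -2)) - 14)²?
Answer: 133956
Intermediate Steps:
B(v, w) = -24 + 3*v + 6*w (B(v, w) = -24 + 3*((v + w) + w) = -24 + 3*(v + 2*w) = -24 + (3*v + 6*w) = -24 + 3*v + 6*w)
M(F, E) = (-2 + E)*(E + F) (M(F, E) = (E + F)*(-2 + E) = (-2 + E)*(E + F))
(M(-1, B(G(6, 5), -2)) - 14)² = (((-24 + 3*6 + 6*(-2))² - 2*(-24 + 3*6 + 6*(-2)) - 2*(-1) + (-24 + 3*6 + 6*(-2))*(-1)) - 14)² = (((-24 + 18 - 12)² - 2*(-24 + 18 - 12) + 2 + (-24 + 18 - 12)*(-1)) - 14)² = (((-18)² - 2*(-18) + 2 - 18*(-1)) - 14)² = ((324 + 36 + 2 + 18) - 14)² = (380 - 14)² = 366² = 133956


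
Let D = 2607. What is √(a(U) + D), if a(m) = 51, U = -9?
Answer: √2658 ≈ 51.556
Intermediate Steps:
√(a(U) + D) = √(51 + 2607) = √2658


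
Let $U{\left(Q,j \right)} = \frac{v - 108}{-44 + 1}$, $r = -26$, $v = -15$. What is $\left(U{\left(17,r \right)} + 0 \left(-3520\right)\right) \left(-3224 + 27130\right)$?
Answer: $\frac{2940438}{43} \approx 68382.0$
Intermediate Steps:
$U{\left(Q,j \right)} = \frac{123}{43}$ ($U{\left(Q,j \right)} = \frac{-15 - 108}{-44 + 1} = - \frac{123}{-43} = \left(-123\right) \left(- \frac{1}{43}\right) = \frac{123}{43}$)
$\left(U{\left(17,r \right)} + 0 \left(-3520\right)\right) \left(-3224 + 27130\right) = \left(\frac{123}{43} + 0 \left(-3520\right)\right) \left(-3224 + 27130\right) = \left(\frac{123}{43} + 0\right) 23906 = \frac{123}{43} \cdot 23906 = \frac{2940438}{43}$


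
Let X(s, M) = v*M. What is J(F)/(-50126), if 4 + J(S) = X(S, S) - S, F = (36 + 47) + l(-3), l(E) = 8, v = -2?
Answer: 277/50126 ≈ 0.0055261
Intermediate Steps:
X(s, M) = -2*M
F = 91 (F = (36 + 47) + 8 = 83 + 8 = 91)
J(S) = -4 - 3*S (J(S) = -4 + (-2*S - S) = -4 - 3*S)
J(F)/(-50126) = (-4 - 3*91)/(-50126) = (-4 - 273)*(-1/50126) = -277*(-1/50126) = 277/50126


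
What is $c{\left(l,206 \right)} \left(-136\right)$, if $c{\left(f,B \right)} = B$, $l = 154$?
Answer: $-28016$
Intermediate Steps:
$c{\left(l,206 \right)} \left(-136\right) = 206 \left(-136\right) = -28016$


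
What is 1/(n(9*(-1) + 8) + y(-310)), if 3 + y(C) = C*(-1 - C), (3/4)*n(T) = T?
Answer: -3/287383 ≈ -1.0439e-5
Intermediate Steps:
n(T) = 4*T/3
y(C) = -3 + C*(-1 - C)
1/(n(9*(-1) + 8) + y(-310)) = 1/(4*(9*(-1) + 8)/3 + (-3 - 1*(-310) - 1*(-310)**2)) = 1/(4*(-9 + 8)/3 + (-3 + 310 - 1*96100)) = 1/((4/3)*(-1) + (-3 + 310 - 96100)) = 1/(-4/3 - 95793) = 1/(-287383/3) = -3/287383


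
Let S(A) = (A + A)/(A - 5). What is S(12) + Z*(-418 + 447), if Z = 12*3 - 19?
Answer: 3475/7 ≈ 496.43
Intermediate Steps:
Z = 17 (Z = 36 - 19 = 17)
S(A) = 2*A/(-5 + A) (S(A) = (2*A)/(-5 + A) = 2*A/(-5 + A))
S(12) + Z*(-418 + 447) = 2*12/(-5 + 12) + 17*(-418 + 447) = 2*12/7 + 17*29 = 2*12*(⅐) + 493 = 24/7 + 493 = 3475/7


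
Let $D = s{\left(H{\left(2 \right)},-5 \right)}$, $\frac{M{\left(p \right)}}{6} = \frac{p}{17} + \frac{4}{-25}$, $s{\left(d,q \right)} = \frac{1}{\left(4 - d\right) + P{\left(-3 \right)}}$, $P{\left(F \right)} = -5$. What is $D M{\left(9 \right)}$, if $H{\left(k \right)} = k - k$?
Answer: $- \frac{942}{425} \approx -2.2165$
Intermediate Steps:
$H{\left(k \right)} = 0$
$s{\left(d,q \right)} = \frac{1}{-1 - d}$ ($s{\left(d,q \right)} = \frac{1}{\left(4 - d\right) - 5} = \frac{1}{-1 - d}$)
$M{\left(p \right)} = - \frac{24}{25} + \frac{6 p}{17}$ ($M{\left(p \right)} = 6 \left(\frac{p}{17} + \frac{4}{-25}\right) = 6 \left(p \frac{1}{17} + 4 \left(- \frac{1}{25}\right)\right) = 6 \left(\frac{p}{17} - \frac{4}{25}\right) = 6 \left(- \frac{4}{25} + \frac{p}{17}\right) = - \frac{24}{25} + \frac{6 p}{17}$)
$D = -1$ ($D = - \frac{1}{1 + 0} = - 1^{-1} = \left(-1\right) 1 = -1$)
$D M{\left(9 \right)} = - (- \frac{24}{25} + \frac{6}{17} \cdot 9) = - (- \frac{24}{25} + \frac{54}{17}) = \left(-1\right) \frac{942}{425} = - \frac{942}{425}$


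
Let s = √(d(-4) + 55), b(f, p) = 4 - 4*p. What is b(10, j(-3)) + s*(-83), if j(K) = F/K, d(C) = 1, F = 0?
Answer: 4 - 166*√14 ≈ -617.12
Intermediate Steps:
j(K) = 0 (j(K) = 0/K = 0)
s = 2*√14 (s = √(1 + 55) = √56 = 2*√14 ≈ 7.4833)
b(10, j(-3)) + s*(-83) = (4 - 4*0) + (2*√14)*(-83) = (4 + 0) - 166*√14 = 4 - 166*√14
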